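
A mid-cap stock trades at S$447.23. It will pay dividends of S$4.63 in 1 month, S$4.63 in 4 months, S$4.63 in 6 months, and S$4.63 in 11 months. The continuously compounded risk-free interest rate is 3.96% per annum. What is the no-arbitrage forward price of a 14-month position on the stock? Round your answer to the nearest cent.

S$449.33

PV(dividends) I = 4.63·e^(−0.0396·1/12) + 4.63·e^(−0.0396·4/12) + 4.63·e^(−0.0396·6/12) + 4.63·e^(−0.0396·11/12)
I = 4.6147 + 4.5693 + 4.5392 + 4.4649 = 18.1881
F = (S − I)·e^(rT) = (447.23 − 18.1881) · e^(0.0396·14/12)
= 429.0419 · e^0.046200 = 429.0419 × 1.047284 = S$449.33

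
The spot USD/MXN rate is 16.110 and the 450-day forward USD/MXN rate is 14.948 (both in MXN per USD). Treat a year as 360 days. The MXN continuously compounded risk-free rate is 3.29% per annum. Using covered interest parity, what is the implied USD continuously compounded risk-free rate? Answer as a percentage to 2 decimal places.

9.28%

F = S·e^((r_MXN − r_USD)T) ⇒ r_USD = r_MXN − ln(F/S)/T
ln(14.948/16.110) = -0.074863; /(450/360) = -0.059890
r_USD = 0.0329 + 0.059890 = 0.092790
r_USD = 9.28%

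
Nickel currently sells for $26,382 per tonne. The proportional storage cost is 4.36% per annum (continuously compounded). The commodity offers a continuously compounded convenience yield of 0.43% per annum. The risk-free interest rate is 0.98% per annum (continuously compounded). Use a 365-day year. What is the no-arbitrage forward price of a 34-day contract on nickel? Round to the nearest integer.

$26,503 per tonne

Net carry = r + u − y = 0.0098 + 0.0436 − 0.0043 = 0.0491
F = S·e^((r+u−y)T) = 26382 · e^(0.0491 × 34/365) = 26382 · e^0.004574
= 26382 × 1.004584 = $26,503 per tonne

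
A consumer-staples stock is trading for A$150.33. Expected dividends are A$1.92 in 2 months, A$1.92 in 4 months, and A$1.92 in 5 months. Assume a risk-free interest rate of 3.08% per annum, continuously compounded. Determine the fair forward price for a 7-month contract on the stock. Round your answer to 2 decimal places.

PV(dividends) I = 1.92·e^(−0.0308·2/12) + 1.92·e^(−0.0308·4/12) + 1.92·e^(−0.0308·5/12)
I = 1.9102 + 1.9004 + 1.8955 = 5.7061
F = (S − I)·e^(rT) = (150.33 − 5.7061) · e^(0.0308·7/12)
= 144.6239 · e^0.017967 = 144.6239 × 1.018129 = A$147.25

A$147.25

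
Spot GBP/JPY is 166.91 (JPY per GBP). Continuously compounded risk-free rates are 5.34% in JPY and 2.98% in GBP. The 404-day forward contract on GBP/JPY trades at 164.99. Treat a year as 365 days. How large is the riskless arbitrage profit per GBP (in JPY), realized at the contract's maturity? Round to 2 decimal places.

6.34 per GBP (in JPY)

Fair forward: F* = S·e^(carry·T), with carry = (r_JPY − r_GBP) = 0.0534 − 0.0298 = 0.0236
F* = 166.91 · e^(0.0236 × 404/365) = 166.91 · e^0.026122 = 166.91 × 1.026466 = 171.3274
Market 164.99 < fair 171.3274: forward underpriced → reverse cash-and-carry (short spot, go long the forward).
At maturity, profit = |F_mkt − F*| = |164.99 − 171.3274| = 6.34 per GBP (in JPY)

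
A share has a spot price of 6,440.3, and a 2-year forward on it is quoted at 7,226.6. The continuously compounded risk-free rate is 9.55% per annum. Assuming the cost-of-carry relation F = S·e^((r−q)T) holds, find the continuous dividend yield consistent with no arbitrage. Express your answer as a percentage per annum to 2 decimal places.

From F = S·e^((r−q)T): (r − q) = ln(F/S)/T
ln(7226.6/6440.3) = ln(1.122091) = 0.115194
(r − q) = 0.115194 / (2) = 0.057597
q = r − ln(F/S)/T = 0.0955 − 0.057597 = 0.037903
q = 3.79%

3.79%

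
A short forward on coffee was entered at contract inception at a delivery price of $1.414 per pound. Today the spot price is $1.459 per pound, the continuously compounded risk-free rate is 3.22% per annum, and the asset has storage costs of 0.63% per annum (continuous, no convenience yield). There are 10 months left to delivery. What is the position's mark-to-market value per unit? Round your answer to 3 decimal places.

-$0.090 per pound

Current fair forward for the remaining 10 months: F = S·e^((r + u)·T), (r + u) = 0.0322 + 0.0063 = 0.0385
F = 1.459 · e^(0.0385 × 10/12) = 1.459 × 1.032604 = 1.5066
Value of long forward = (F − K)·e^(−rT) = (1.5066 − 1.414) · e^(−0.0322·10/12)
= 0.0926 × 0.973523 = 0.090
Short position value = −(long value) = -$0.090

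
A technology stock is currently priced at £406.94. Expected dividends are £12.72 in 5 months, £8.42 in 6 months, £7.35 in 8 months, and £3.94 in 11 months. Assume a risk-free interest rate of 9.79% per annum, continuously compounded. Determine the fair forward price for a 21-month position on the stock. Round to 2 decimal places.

£446.53

PV(dividends) I = 12.72·e^(−0.0979·5/12) + 8.42·e^(−0.0979·6/12) + 7.35·e^(−0.0979·8/12) + 3.94·e^(−0.0979·11/12)
I = 12.2116 + 8.0178 + 6.8856 + 3.6018 = 30.7168
F = (S − I)·e^(rT) = (406.94 − 30.7168) · e^(0.0979·21/12)
= 376.2232 · e^0.171325 = 376.2232 × 1.186876 = £446.53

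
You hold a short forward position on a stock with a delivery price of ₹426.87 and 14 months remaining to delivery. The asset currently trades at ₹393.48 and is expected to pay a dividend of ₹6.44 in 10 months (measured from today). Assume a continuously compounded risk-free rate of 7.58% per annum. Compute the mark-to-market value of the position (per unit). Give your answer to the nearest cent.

PV(remaining dividends) I = 6.44·e^(−0.0758·10/12) = 6.0458
Current forward F = (S − I)·e^(rT) = (393.48 − 6.0458)·e^(0.0758·14/12) = 387.4342 × 1.092461 = 423.2568
Value (long) = (F − K)·e^(−rT) = (423.2568 − 426.87) × 0.915364 = -3.3074
Short position value = −(long value) = ₹3.31

₹3.31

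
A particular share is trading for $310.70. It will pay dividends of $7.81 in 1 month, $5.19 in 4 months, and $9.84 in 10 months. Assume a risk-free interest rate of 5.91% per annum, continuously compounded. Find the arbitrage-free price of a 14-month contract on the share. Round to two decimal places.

$309.06

PV(dividends) I = 7.81·e^(−0.0591·1/12) + 5.19·e^(−0.0591·4/12) + 9.84·e^(−0.0591·10/12)
I = 7.7716 + 5.0888 + 9.3671 = 22.2275
F = (S − I)·e^(rT) = (310.70 − 22.2275) · e^(0.0591·14/12)
= 288.4725 · e^0.068950 = 288.4725 × 1.071383 = $309.06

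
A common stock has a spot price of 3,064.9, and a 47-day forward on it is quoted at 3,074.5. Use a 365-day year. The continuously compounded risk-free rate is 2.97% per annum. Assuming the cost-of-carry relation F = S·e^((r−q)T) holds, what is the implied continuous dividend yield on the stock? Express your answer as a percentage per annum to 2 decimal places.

From F = S·e^((r−q)T): (r − q) = ln(F/S)/T
ln(3074.5/3064.9) = ln(1.003132) = 0.003127
(r − q) = 0.003127 / (47/365) = 0.024284
q = r − ln(F/S)/T = 0.0297 − 0.024284 = 0.005416
q = 0.54%

0.54%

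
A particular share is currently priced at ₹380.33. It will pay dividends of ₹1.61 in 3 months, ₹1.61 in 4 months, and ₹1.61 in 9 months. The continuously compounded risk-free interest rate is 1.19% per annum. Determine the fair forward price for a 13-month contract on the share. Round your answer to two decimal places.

₹380.40

PV(dividends) I = 1.61·e^(−0.0119·3/12) + 1.61·e^(−0.0119·4/12) + 1.61·e^(−0.0119·9/12)
I = 1.6052 + 1.6036 + 1.5957 = 4.8045
F = (S − I)·e^(rT) = (380.33 − 4.8045) · e^(0.0119·13/12)
= 375.5255 · e^0.012892 = 375.5255 × 1.012975 = ₹380.40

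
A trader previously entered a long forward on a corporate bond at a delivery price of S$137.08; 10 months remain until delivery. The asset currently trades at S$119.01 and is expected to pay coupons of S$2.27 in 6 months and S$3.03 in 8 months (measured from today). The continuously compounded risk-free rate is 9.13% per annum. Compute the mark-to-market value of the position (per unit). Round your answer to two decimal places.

PV(remaining coupons) I = 2.27·e^(−0.0913·6/12) + 3.03·e^(−0.0913·8/12) = 5.0198
Current forward F = (S − I)·e^(rT) = (119.01 − 5.0198)·e^(0.0913·10/12) = 113.9902 × 1.079052 = 123.0014
Value (long) = (F − K)·e^(−rT) = (123.0014 − 137.08) × 0.926739 = -13.0472
Value = -S$13.05

-S$13.05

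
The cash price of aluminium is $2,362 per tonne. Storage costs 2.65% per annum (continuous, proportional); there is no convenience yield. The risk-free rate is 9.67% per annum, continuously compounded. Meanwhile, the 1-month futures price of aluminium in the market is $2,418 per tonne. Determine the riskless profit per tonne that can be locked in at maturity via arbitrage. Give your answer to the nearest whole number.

Fair futures: F* = S·e^(carry·T), with carry = (r + u) = 0.0967 + 0.0265 = 0.1232
F* = 2362 · e^(0.1232 × 1/12) = 2362 · e^0.010267 = 2362 × 1.010320 = $2386.3758
Market $2418 > fair $2386.3758: forward overpriced → cash-and-carry (buy spot, short the forward).
At maturity, profit = |F_mkt − F*| = |2418 − 2386.3758| = $32 per tonne

$32 per tonne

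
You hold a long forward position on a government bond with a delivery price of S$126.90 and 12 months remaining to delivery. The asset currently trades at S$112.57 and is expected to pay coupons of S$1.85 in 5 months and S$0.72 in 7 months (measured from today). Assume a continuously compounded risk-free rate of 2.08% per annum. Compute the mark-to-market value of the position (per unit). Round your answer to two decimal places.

-S$14.26

PV(remaining coupons) I = 1.85·e^(−0.0208·5/12) + 0.72·e^(−0.0208·7/12) = 2.5454
Current forward F = (S − I)·e^(rT) = (112.57 − 2.5454)·e^(0.0208·12/12) = 110.0246 × 1.021018 = 112.3371
Value (long) = (F − K)·e^(−rT) = (112.3371 − 126.90) × 0.979415 = -14.2631
Value = -S$14.26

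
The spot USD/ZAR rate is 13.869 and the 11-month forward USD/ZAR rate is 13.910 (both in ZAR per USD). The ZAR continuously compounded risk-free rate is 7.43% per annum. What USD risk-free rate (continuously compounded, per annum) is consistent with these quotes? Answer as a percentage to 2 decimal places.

F = S·e^((r_ZAR − r_USD)T) ⇒ r_USD = r_ZAR − ln(F/S)/T
ln(13.910/13.869) = 0.002952; /(11/12) = 0.003220
r_USD = 0.0743 − 0.003220 = 0.071080
r_USD = 7.11%

7.11%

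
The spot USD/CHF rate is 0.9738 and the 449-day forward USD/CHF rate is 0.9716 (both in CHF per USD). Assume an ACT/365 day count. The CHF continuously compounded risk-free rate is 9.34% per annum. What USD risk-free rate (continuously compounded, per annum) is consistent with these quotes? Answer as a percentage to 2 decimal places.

F = S·e^((r_CHF − r_USD)T) ⇒ r_USD = r_CHF − ln(F/S)/T
ln(0.9716/0.9738) = -0.002262; /(449/365) = -0.001839
r_USD = 0.0934 + 0.001839 = 0.095239
r_USD = 9.52%

9.52%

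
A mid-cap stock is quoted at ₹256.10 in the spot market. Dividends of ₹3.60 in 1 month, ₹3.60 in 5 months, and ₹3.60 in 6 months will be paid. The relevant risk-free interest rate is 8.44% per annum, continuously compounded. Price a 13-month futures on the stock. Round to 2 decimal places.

₹269.11

PV(dividends) I = 3.60·e^(−0.0844·1/12) + 3.60·e^(−0.0844·5/12) + 3.60·e^(−0.0844·6/12)
I = 3.5748 + 3.4756 + 3.4512 = 10.5016
F = (S − I)·e^(rT) = (256.10 − 10.5016) · e^(0.0844·13/12)
= 245.5984 · e^0.091433 = 245.5984 × 1.095743 = ₹269.11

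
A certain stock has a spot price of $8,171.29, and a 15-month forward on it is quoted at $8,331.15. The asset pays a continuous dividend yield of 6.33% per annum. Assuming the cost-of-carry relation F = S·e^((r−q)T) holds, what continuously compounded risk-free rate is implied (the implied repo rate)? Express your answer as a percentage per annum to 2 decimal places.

From F = S·e^((r−q)T): (r − q) = ln(F/S)/T
ln(8331.15/8171.29) = ln(1.019564) = 0.019375
(r − q) = 0.019375 / (15/12) = 0.015500
r = ln(F/S)/T + q = 0.015500 + 0.0633 = 0.078800
r = 7.88%

7.88%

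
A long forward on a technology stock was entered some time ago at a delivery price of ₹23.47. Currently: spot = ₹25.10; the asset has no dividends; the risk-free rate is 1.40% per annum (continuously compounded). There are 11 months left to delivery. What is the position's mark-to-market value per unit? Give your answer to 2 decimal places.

₹1.93

Current fair forward for the remaining 11 months: F = S·e^(r·T), r = 0.0140
F = 25.10 · e^(0.0140 × 11/12) = 25.10 × 1.012916 = 25.4242
Value of long forward = (F − K)·e^(−rT) = (25.4242 − 23.47) · e^(−0.0140·11/12)
= 1.9542 × 0.987249 = 1.93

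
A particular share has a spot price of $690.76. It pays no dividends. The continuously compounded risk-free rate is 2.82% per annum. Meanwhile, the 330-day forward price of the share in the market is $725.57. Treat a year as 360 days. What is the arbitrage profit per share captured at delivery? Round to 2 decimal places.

$16.72 per share

Fair forward: F* = S·e^(carry·T), with carry = r = 0.0282
F* = 690.76 · e^(0.0282 × 330/360) = 690.76 · e^0.025850 = 690.76 × 1.026187 = $708.8489
Market $725.57 > fair $708.8489: forward overpriced → cash-and-carry (buy spot, short the forward).
At maturity, profit = |F_mkt − F*| = |725.57 − 708.8489| = $16.72 per share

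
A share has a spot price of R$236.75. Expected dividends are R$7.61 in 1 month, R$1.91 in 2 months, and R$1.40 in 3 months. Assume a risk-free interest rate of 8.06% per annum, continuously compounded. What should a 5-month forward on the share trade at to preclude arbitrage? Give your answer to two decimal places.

PV(dividends) I = 7.61·e^(−0.0806·1/12) + 1.91·e^(−0.0806·2/12) + 1.40·e^(−0.0806·3/12)
I = 7.5591 + 1.8845 + 1.3721 = 10.8157
F = (S − I)·e^(rT) = (236.75 − 10.8157) · e^(0.0806·5/12)
= 225.9343 · e^0.033583 = 225.9343 × 1.034153 = R$233.65

R$233.65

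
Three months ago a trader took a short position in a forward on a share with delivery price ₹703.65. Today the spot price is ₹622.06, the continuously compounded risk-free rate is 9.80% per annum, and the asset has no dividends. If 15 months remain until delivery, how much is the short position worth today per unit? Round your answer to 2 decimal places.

₹0.46

Current fair forward for the remaining 15 months: F = S·e^(r·T), r = 0.0980
F = 622.06 · e^(0.0980 × 15/12) = 622.06 × 1.130319 = 703.1262
Value of long forward = (F − K)·e^(−rT) = (703.1262 − 703.65) · e^(−0.0980·15/12)
= -0.5238 × 0.884706 = -0.46
Short position value = −(long value) = ₹0.46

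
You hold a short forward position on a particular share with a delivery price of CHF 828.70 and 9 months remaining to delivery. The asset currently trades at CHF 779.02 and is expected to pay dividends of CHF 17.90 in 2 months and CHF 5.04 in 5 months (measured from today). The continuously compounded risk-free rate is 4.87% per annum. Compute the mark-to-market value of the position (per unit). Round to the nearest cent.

PV(remaining dividends) I = 17.90·e^(−0.0487·2/12) + 5.04·e^(−0.0487·5/12) = 22.6941
Current forward F = (S − I)·e^(rT) = (779.02 − 22.6941)·e^(0.0487·9/12) = 756.3259 × 1.037200 = 784.4612
Value (long) = (F − K)·e^(−rT) = (784.4612 − 828.70) × 0.964134 = -42.6521
Short position value = −(long value) = CHF 42.65

CHF 42.65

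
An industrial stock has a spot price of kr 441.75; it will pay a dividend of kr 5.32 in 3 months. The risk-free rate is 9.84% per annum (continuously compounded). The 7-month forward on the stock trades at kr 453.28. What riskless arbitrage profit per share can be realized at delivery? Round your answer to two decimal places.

PV(dividends) I = 5.32·e^(−0.0984·3/12) = 5.1907
Fair forward F* = (S − I)·e^(rT) = (441.75 − 5.1907)·e^0.057400 = 436.5593 × 1.059079 = 462.3508
Market kr 453.28 < fair 462.3508: forward underpriced → reverse cash-and-carry (short the stock, invest proceeds at r, pay the dividends, go long the forward).
Profit at T = |F_mkt − F*| = |453.28 − 462.3508| = kr 9.07 per share

kr 9.07 per share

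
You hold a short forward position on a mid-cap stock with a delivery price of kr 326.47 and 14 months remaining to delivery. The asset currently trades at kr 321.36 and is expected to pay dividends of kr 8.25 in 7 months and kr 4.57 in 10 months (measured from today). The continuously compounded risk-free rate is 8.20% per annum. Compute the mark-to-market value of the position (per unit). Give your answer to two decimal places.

-kr 12.54

PV(remaining dividends) I = 8.25·e^(−0.0820·7/12) + 4.57·e^(−0.0820·10/12) = 12.1328
Current forward F = (S − I)·e^(rT) = (321.36 − 12.1328)·e^(0.0820·14/12) = 309.2272 × 1.100392 = 340.2711
Value (long) = (F − K)·e^(−rT) = (340.2711 − 326.47) × 0.908767 = 12.5420
Short position value = −(long value) = -kr 12.54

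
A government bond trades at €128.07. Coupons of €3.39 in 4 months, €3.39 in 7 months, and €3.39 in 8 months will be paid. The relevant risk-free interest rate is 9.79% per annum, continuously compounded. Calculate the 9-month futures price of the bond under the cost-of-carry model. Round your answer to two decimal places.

€127.43

PV(coupons) I = 3.39·e^(−0.0979·4/12) + 3.39·e^(−0.0979·7/12) + 3.39·e^(−0.0979·8/12)
I = 3.2812 + 3.2018 + 3.1758 = 9.6588
F = (S − I)·e^(rT) = (128.07 − 9.6588) · e^(0.0979·9/12)
= 118.4112 · e^0.073425 = 118.4112 × 1.076188 = €127.43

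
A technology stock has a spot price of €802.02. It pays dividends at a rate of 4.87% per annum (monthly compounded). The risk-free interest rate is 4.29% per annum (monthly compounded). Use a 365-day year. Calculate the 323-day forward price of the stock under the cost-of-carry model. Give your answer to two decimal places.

€797.93

F = S · (1+r/12)^(12T) / (1+q/12)^(12T)
= 802.02 × 1.038623 / 1.043947 = 802.02 × 0.994900
F = €797.93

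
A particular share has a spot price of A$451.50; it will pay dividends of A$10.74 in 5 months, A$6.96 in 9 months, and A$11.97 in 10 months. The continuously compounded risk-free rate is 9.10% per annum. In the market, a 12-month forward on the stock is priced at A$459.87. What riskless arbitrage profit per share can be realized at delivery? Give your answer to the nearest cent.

PV(dividends) I = 10.74·e^(−0.0910·5/12) + 6.96·e^(−0.0910·9/12) + 11.97·e^(−0.0910·10/12) = 27.9371
Fair forward F* = (S − I)·e^(rT) = (451.50 − 27.9371)·e^0.091000 = 423.5629 × 1.095269 = 463.9153
Market A$459.87 < fair 463.9153: forward underpriced → reverse cash-and-carry (short the stock, invest proceeds at r, pay the dividends, go long the forward).
Profit at T = |F_mkt − F*| = |459.87 − 463.9153| = A$4.05 per share

A$4.05 per share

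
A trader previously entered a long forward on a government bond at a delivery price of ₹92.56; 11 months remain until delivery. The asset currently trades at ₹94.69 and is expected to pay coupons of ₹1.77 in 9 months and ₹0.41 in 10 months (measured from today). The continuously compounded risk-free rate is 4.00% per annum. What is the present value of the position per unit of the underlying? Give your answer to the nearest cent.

₹3.35

PV(remaining coupons) I = 1.77·e^(−0.0400·9/12) + 0.41·e^(−0.0400·10/12) = 2.1142
Current forward F = (S − I)·e^(rT) = (94.69 − 2.1142)·e^(0.0400·11/12) = 92.5758 × 1.037347 = 96.0332
Value (long) = (F − K)·e^(−rT) = (96.0332 − 92.56) × 0.963997 = 3.3482
Value = ₹3.35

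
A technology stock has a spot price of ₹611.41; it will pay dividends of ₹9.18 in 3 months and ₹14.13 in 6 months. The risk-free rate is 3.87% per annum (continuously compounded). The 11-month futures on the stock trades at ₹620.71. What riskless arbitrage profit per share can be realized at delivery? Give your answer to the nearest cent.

PV(dividends) I = 9.18·e^(−0.0387·3/12) + 14.13·e^(−0.0387·6/12) = 22.9508
Fair futures F* = (S − I)·e^(rT) = (611.41 − 22.9508)·e^0.035475 = 588.4592 × 1.036112 = 609.7096
Market ₹620.71 > fair 609.7096: forward overpriced → cash-and-carry (borrow at r, buy the stock and collect the dividends, short the forward).
Profit at T = |F_mkt − F*| = |620.71 − 609.7096| = ₹11.00 per share

₹11.00 per share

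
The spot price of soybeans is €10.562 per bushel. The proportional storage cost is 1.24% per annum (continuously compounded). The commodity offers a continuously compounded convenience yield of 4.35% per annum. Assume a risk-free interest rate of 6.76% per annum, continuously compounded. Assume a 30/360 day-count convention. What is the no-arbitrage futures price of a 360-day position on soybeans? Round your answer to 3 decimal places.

€10.955 per bushel

Net carry = r + u − y = 0.0676 + 0.0124 − 0.0435 = 0.0365
F = S·e^((r+u−y)T) = 10.562 · e^(0.0365 × 360/360) = 10.562 · e^0.036500
= 10.562 × 1.037174 = €10.955 per bushel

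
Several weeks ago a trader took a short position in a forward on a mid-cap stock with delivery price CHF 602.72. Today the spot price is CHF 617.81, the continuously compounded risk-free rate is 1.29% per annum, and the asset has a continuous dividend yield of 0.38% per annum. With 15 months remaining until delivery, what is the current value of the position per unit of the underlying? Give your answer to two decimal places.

Current fair forward for the remaining 15 months: F = S·e^((r − q)·T), (r − q) = 0.0129 − 0.0038 = 0.0091
F = 617.81 · e^(0.0091 × 15/12) = 617.81 × 1.011440 = 624.8777
Value of long forward = (F − K)·e^(−rT) = (624.8777 − 602.72) · e^(−0.0129·15/12)
= 22.1577 × 0.984004 = 21.80
Short position value = −(long value) = -CHF 21.80

-CHF 21.80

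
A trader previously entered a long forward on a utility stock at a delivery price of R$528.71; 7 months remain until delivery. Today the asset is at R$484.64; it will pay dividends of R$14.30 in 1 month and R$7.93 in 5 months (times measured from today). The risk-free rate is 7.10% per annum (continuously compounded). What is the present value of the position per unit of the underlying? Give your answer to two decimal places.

-R$44.53

PV(remaining dividends) I = 14.30·e^(−0.0710·1/12) + 7.93·e^(−0.0710·5/12) = 21.9145
Current forward F = (S − I)·e^(rT) = (484.64 − 21.9145)·e^(0.0710·7/12) = 462.7255 × 1.042286 = 482.2923
Value (long) = (F − K)·e^(−rT) = (482.2923 − 528.71) × 0.959429 = -44.5345
Value = -R$44.53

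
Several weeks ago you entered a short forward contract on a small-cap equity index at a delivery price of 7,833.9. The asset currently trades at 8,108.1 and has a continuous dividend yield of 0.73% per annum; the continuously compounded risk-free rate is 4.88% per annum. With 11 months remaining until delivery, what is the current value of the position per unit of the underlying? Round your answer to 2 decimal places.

Current fair forward for the remaining 11 months: F = S·e^((r − q)·T), (r − q) = 0.0488 − 0.0073 = 0.0415
F = 8108.1 · e^(0.0415 × 11/12) = 8108.1 × 1.03877451 = 8422.4876
Value of long forward = (F − K)·e^(−rT) = (8422.4876 − 7833.9) · e^(−0.0488·11/12)
= 588.5876 × 0.95625245 = 562.84
Short position value = −(long value) = -562.84

-562.84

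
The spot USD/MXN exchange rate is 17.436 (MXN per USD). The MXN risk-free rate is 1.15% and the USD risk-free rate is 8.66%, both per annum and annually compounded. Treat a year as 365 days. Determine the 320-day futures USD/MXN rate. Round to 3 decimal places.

By covered interest parity, F = S · (1+r_MXN)^T / (1+r_USD)^T
= 17.436 × 1.010075 / 1.075531 = 17.436 × 0.939141
F = 16.375 MXN per USD

16.375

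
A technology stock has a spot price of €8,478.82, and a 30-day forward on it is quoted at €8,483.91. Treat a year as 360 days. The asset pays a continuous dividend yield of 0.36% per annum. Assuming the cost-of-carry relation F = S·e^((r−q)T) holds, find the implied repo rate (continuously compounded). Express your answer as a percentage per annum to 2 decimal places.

From F = S·e^((r−q)T): (r − q) = ln(F/S)/T
ln(8483.91/8478.82) = ln(1.000600) = 0.000600
(r − q) = 0.000600 / (30/360) = 0.007200
r = ln(F/S)/T + q = 0.007200 + 0.0036 = 0.010800
r = 1.08%

1.08%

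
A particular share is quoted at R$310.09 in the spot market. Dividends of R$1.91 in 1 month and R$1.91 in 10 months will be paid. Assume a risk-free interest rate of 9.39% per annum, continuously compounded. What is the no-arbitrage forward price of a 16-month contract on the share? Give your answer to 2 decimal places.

PV(dividends) I = 1.91·e^(−0.0939·1/12) + 1.91·e^(−0.0939·10/12)
I = 1.8951 + 1.7662 = 3.6613
F = (S − I)·e^(rT) = (310.09 − 3.6613) · e^(0.0939·16/12)
= 306.4287 · e^0.125200 = 306.4287 × 1.133375 = R$347.30

R$347.30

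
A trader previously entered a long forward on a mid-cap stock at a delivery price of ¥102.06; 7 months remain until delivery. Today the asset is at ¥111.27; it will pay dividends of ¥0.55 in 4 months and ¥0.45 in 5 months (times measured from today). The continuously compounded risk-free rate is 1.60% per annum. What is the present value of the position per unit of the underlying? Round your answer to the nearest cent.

¥9.16

PV(remaining dividends) I = 0.55·e^(−0.0160·4/12) + 0.45·e^(−0.0160·5/12) = 0.9941
Current forward F = (S − I)·e^(rT) = (111.27 − 0.9941)·e^(0.0160·7/12) = 110.2759 × 1.009377 = 111.3100
Value (long) = (F − K)·e^(−rT) = (111.3100 − 102.06) × 0.990710 = 9.1641
Value = ¥9.16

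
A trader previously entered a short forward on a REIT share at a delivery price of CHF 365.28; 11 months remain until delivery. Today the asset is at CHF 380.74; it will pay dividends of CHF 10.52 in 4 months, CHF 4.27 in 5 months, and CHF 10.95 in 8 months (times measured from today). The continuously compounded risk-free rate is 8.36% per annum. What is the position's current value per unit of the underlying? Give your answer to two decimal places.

PV(remaining dividends) I = 10.52·e^(−0.0836·4/12) + 4.27·e^(−0.0836·5/12) + 10.95·e^(−0.0836·8/12) = 24.7111
Current forward F = (S − I)·e^(rT) = (380.74 − 24.7111)·e^(0.0836·11/12) = 356.0289 × 1.079646 = 384.3852
Value (long) = (F − K)·e^(−rT) = (384.3852 − 365.28) × 0.926229 = 17.6958
Short position value = −(long value) = -CHF 17.70

-CHF 17.70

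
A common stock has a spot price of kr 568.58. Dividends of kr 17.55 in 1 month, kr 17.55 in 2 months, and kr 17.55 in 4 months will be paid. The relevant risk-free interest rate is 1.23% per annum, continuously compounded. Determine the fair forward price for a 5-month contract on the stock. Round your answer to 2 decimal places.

PV(dividends) I = 17.55·e^(−0.0123·1/12) + 17.55·e^(−0.0123·2/12) + 17.55·e^(−0.0123·4/12)
I = 17.5320 + 17.5141 + 17.4782 = 52.5243
F = (S − I)·e^(rT) = (568.58 − 52.5243) · e^(0.0123·5/12)
= 516.0557 · e^0.005125 = 516.0557 × 1.005138 = kr 518.71

kr 518.71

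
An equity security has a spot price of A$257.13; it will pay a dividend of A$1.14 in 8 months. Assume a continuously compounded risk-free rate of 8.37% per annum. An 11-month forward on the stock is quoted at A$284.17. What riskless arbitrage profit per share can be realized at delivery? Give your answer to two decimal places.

A$7.70 per share

PV(dividends) I = 1.14·e^(−0.0837·8/12) = 1.0781
Fair forward F* = (S − I)·e^(rT) = (257.13 − 1.0781)·e^0.076725 = 256.0519 × 1.079745 = 276.4708
Market A$284.17 > fair 276.4708: forward overpriced → cash-and-carry (borrow at r, buy the stock and collect the dividends, short the forward).
Profit at T = |F_mkt − F*| = |284.17 − 276.4708| = A$7.70 per share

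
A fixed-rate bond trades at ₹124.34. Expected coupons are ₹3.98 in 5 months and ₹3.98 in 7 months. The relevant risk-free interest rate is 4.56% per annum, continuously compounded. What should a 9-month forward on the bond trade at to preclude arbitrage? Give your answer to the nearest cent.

₹120.61

PV(coupons) I = 3.98·e^(−0.0456·5/12) + 3.98·e^(−0.0456·7/12)
I = 3.9051 + 3.8755 = 7.7806
F = (S − I)·e^(rT) = (124.34 − 7.7806) · e^(0.0456·9/12)
= 116.5594 · e^0.034200 = 116.5594 × 1.034792 = ₹120.61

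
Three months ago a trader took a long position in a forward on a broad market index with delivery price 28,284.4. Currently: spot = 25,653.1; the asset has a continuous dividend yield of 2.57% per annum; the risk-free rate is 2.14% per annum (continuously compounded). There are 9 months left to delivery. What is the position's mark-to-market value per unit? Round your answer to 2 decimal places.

Current fair forward for the remaining 9 months: F = S·e^((r − q)·T), (r − q) = 0.0214 − 0.0257 = -0.0043
F = 25653.1 · e^(-0.0043 × 9/12) = 25653.1 × 0.99678019 = 25570.5019
Value of long forward = (F − K)·e^(−rT) = (25570.5019 − 28284.4) · e^(−0.0214·9/12)
= -2713.8981 × 0.98407811 = -2670.69

-2670.69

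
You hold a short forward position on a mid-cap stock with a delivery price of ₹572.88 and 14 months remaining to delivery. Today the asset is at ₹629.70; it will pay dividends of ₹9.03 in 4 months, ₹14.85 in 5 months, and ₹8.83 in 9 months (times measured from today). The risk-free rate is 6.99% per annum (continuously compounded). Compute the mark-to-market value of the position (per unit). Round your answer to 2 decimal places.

PV(remaining dividends) I = 9.03·e^(−0.0699·4/12) + 14.85·e^(−0.0699·5/12) + 8.83·e^(−0.0699·9/12) = 31.6248
Current forward F = (S − I)·e^(rT) = (629.70 − 31.6248)·e^(0.0699·14/12) = 598.0752 × 1.084967 = 648.8919
Value (long) = (F − K)·e^(−rT) = (648.8919 − 572.88) × 0.921687 = 70.0592
Short position value = −(long value) = -₹70.06

-₹70.06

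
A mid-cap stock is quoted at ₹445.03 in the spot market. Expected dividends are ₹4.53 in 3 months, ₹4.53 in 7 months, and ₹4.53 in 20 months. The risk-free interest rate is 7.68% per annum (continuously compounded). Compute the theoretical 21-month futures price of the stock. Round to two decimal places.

₹494.45

PV(dividends) I = 4.53·e^(−0.0768·3/12) + 4.53·e^(−0.0768·7/12) + 4.53·e^(−0.0768·20/12)
I = 4.4439 + 4.3315 + 3.9857 = 12.7611
F = (S − I)·e^(rT) = (445.03 − 12.7611) · e^(0.0768·21/12)
= 432.2689 · e^0.134400 = 432.2689 × 1.143850 = ₹494.45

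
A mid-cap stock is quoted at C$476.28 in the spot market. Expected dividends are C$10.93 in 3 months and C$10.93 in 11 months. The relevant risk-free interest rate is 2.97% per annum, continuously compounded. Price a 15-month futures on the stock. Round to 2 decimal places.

PV(dividends) I = 10.93·e^(−0.0297·3/12) + 10.93·e^(−0.0297·11/12)
I = 10.8491 + 10.6364 = 21.4855
F = (S − I)·e^(rT) = (476.28 − 21.4855) · e^(0.0297·15/12)
= 454.7945 · e^0.037125 = 454.7945 × 1.037823 = C$472.00

C$472.00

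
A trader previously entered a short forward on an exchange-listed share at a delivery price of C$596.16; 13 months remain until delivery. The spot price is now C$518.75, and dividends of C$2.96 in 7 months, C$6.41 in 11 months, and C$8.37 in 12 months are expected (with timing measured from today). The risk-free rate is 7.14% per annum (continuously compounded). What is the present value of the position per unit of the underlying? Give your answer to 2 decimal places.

C$49.67

PV(remaining dividends) I = 2.96·e^(−0.0714·7/12) + 6.41·e^(−0.0714·11/12) + 8.37·e^(−0.0714·12/12) = 16.6364
Current forward F = (S − I)·e^(rT) = (518.75 − 16.6364)·e^(0.0714·13/12) = 502.1136 × 1.080420 = 542.4936
Value (long) = (F − K)·e^(−rT) = (542.4936 − 596.16) × 0.925566 = -49.6718
Short position value = −(long value) = C$49.67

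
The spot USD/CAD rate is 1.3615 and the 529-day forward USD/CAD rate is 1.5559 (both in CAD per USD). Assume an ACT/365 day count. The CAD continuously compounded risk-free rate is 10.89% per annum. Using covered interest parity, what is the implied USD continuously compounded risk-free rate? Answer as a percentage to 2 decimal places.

F = S·e^((r_CAD − r_USD)T) ⇒ r_USD = r_CAD − ln(F/S)/T
ln(1.5559/1.3615) = 0.133467; /(529/365) = 0.092090
r_USD = 0.1089 − 0.092090 = 0.016810
r_USD = 1.68%

1.68%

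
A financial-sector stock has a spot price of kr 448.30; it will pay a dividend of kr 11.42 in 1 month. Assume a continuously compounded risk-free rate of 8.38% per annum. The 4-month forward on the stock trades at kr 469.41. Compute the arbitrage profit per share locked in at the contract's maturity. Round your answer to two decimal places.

PV(dividends) I = 11.42·e^(−0.0838·1/12) = 11.3405
Fair forward F* = (S − I)·e^(rT) = (448.30 − 11.3405)·e^0.027933 = 436.9595 × 1.028327 = 449.3373
Market kr 469.41 > fair 449.3373: forward overpriced → cash-and-carry (borrow at r, buy the stock and collect the dividends, short the forward).
Profit at T = |F_mkt − F*| = |469.41 − 449.3373| = kr 20.07 per share

kr 20.07 per share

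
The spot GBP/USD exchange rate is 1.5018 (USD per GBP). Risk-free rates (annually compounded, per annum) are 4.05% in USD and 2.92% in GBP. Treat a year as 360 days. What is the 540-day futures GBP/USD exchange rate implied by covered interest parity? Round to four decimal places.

By covered interest parity, F = S · (1+r_USD)^T / (1+r_GBP)^T
= 1.5018 × 1.061361 / 1.044118 = 1.5018 × 1.016514
F = 1.5266 USD per GBP

1.5266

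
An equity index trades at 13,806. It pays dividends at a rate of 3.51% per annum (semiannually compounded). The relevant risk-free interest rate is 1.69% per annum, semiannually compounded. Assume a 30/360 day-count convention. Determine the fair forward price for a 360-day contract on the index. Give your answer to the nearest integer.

13,560

F = S · (1+r/2)^(2T) / (1+q/2)^(2T)
= 13806 × 1.016971 / 1.035408 = 13806 × 0.982193
F = 13,560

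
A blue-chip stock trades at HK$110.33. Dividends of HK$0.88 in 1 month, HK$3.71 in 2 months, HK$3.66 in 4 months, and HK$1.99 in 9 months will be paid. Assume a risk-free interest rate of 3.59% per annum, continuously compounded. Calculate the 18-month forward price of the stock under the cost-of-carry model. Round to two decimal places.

PV(dividends) I = 0.88·e^(−0.0359·1/12) + 3.71·e^(−0.0359·2/12) + 3.66·e^(−0.0359·4/12) + 1.99·e^(−0.0359·9/12)
I = 0.8774 + 3.6879 + 3.6165 + 1.9371 = 10.1189
F = (S − I)·e^(rT) = (110.33 − 10.1189) · e^(0.0359·18/12)
= 100.2111 · e^0.053850 = 100.2111 × 1.055326 = HK$105.76

HK$105.76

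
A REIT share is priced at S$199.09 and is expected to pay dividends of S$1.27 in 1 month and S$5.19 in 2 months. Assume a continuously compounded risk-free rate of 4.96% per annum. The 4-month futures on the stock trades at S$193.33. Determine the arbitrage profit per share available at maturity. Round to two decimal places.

S$2.56 per share

PV(dividends) I = 1.27·e^(−0.0496·1/12) + 5.19·e^(−0.0496·2/12) = 6.4120
Fair futures F* = (S − I)·e^(rT) = (199.09 − 6.4120)·e^0.016533 = 192.6780 × 1.016670 = 195.8899
Market S$193.33 < fair 195.8899: forward underpriced → reverse cash-and-carry (short the stock, invest proceeds at r, pay the dividends, go long the forward).
Profit at T = |F_mkt − F*| = |193.33 − 195.8899| = S$2.56 per share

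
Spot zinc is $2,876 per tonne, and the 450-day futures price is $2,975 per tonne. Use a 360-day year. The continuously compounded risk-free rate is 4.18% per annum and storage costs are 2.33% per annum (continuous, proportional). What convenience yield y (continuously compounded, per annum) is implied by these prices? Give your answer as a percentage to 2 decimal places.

F = S·e^((r+u−y)T) ⇒ (r+u−y) = ln(F/S)/T
ln(2975/2876) = 0.033844; /T ⇒ 0.027075
y = r + u − ln(F/S)/T = 0.0418 + 0.0233 − 0.027075 = 0.038025
y = 3.80%

3.80%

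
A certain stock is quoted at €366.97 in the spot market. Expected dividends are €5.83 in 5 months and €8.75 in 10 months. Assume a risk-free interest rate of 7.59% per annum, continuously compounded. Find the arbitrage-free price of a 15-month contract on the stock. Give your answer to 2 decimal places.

PV(dividends) I = 5.83·e^(−0.0759·5/12) + 8.75·e^(−0.0759·10/12)
I = 5.6485 + 8.2137 = 13.8622
F = (S − I)·e^(rT) = (366.97 − 13.8622) · e^(0.0759·15/12)
= 353.1078 · e^0.094875 = 353.1078 × 1.099521 = €388.25

€388.25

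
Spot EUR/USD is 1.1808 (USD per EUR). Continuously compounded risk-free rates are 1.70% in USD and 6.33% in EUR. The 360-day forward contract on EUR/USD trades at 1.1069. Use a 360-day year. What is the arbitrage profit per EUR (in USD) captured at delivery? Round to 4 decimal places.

Fair forward: F* = S·e^(carry·T), with carry = (r_USD − r_EUR) = 0.0170 − 0.0633 = -0.0463
F* = 1.1808 · e^(-0.0463 × 360/360) = 1.1808 · e^-0.046300 = 1.1808 × 0.954755 = 1.1274
Market 1.1069 < fair 1.1274: forward underpriced → reverse cash-and-carry (short spot, go long the forward).
At maturity, profit = |F_mkt − F*| = |1.1069 − 1.1274| = 0.0205 per EUR (in USD)

0.0205 per EUR (in USD)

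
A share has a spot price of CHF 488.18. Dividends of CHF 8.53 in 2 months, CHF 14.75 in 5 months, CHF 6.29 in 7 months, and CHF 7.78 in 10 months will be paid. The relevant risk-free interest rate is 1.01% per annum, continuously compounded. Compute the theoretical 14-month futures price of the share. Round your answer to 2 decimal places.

CHF 456.35

PV(dividends) I = 8.53·e^(−0.0101·2/12) + 14.75·e^(−0.0101·5/12) + 6.29·e^(−0.0101·7/12) + 7.78·e^(−0.0101·10/12)
I = 8.5157 + 14.6881 + 6.2531 + 7.7148 = 37.1717
F = (S − I)·e^(rT) = (488.18 − 37.1717) · e^(0.0101·14/12)
= 451.0083 · e^0.011783 = 451.0083 × 1.011853 = CHF 456.35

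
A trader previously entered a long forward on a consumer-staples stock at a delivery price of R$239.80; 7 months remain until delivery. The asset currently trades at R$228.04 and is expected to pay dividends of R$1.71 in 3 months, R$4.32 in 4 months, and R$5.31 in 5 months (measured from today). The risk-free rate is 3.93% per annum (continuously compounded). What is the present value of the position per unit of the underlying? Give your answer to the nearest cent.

-R$17.51

PV(remaining dividends) I = 1.71·e^(−0.0393·3/12) + 4.32·e^(−0.0393·4/12) + 5.31·e^(−0.0393·5/12) = 11.1808
Current forward F = (S − I)·e^(rT) = (228.04 − 11.1808)·e^(0.0393·7/12) = 216.8592 × 1.023190 = 221.8882
Value (long) = (F − K)·e^(−rT) = (221.8882 − 239.80) × 0.977336 = -17.5058
Value = -R$17.51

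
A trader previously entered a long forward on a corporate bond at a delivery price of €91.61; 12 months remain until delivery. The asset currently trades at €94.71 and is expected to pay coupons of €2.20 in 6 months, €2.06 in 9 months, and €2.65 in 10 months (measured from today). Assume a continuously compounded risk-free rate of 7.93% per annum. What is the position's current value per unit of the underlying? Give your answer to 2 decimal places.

€3.55

PV(remaining coupons) I = 2.20·e^(−0.0793·6/12) + 2.06·e^(−0.0793·9/12) + 2.65·e^(−0.0793·10/12) = 6.5361
Current forward F = (S − I)·e^(rT) = (94.71 − 6.5361)·e^(0.0793·12/12) = 88.1739 × 1.082529 = 95.4508
Value (long) = (F − K)·e^(−rT) = (95.4508 − 91.61) × 0.923763 = 3.5480
Value = €3.55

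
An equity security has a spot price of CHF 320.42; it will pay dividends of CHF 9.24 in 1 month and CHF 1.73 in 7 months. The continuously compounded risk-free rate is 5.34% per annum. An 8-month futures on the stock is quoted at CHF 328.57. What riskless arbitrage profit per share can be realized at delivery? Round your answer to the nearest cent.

PV(dividends) I = 9.24·e^(−0.0534·1/12) + 1.73·e^(−0.0534·7/12) = 10.8759
Fair futures F* = (S − I)·e^(rT) = (320.42 − 10.8759)·e^0.035600 = 309.5441 × 1.036241 = 320.7623
Market CHF 328.57 > fair 320.7623: forward overpriced → cash-and-carry (borrow at r, buy the stock and collect the dividends, short the forward).
Profit at T = |F_mkt − F*| = |328.57 − 320.7623| = CHF 7.81 per share

CHF 7.81 per share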